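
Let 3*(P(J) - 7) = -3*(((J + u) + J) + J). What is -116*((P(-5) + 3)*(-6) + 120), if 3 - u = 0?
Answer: 1392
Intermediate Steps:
u = 3 (u = 3 - 1*0 = 3 + 0 = 3)
P(J) = 4 - 3*J (P(J) = 7 + (-3*(((J + 3) + J) + J))/3 = 7 + (-3*(((3 + J) + J) + J))/3 = 7 + (-3*((3 + 2*J) + J))/3 = 7 + (-3*(3 + 3*J))/3 = 7 + (-9 - 9*J)/3 = 7 + (-3 - 3*J) = 4 - 3*J)
-116*((P(-5) + 3)*(-6) + 120) = -116*(((4 - 3*(-5)) + 3)*(-6) + 120) = -116*(((4 + 15) + 3)*(-6) + 120) = -116*((19 + 3)*(-6) + 120) = -116*(22*(-6) + 120) = -116*(-132 + 120) = -116*(-12) = 1392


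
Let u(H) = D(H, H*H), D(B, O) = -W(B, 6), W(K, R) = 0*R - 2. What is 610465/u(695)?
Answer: 610465/2 ≈ 3.0523e+5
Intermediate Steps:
W(K, R) = -2 (W(K, R) = 0 - 2 = -2)
D(B, O) = 2 (D(B, O) = -1*(-2) = 2)
u(H) = 2
610465/u(695) = 610465/2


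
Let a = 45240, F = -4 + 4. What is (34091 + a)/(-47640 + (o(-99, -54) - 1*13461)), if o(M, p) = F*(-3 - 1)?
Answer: -79331/61101 ≈ -1.2984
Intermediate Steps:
F = 0
o(M, p) = 0 (o(M, p) = 0*(-3 - 1) = 0*(-4) = 0)
(34091 + a)/(-47640 + (o(-99, -54) - 1*13461)) = (34091 + 45240)/(-47640 + (0 - 1*13461)) = 79331/(-47640 + (0 - 13461)) = 79331/(-47640 - 13461) = 79331/(-61101) = 79331*(-1/61101) = -79331/61101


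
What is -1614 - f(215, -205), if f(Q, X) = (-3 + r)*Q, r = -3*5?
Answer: 2256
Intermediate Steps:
r = -15
f(Q, X) = -18*Q (f(Q, X) = (-3 - 15)*Q = -18*Q)
-1614 - f(215, -205) = -1614 - (-18)*215 = -1614 - 1*(-3870) = -1614 + 3870 = 2256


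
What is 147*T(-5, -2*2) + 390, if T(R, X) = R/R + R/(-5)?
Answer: 684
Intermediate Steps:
T(R, X) = 1 - R/5 (T(R, X) = 1 + R*(-⅕) = 1 - R/5)
147*T(-5, -2*2) + 390 = 147*(1 - ⅕*(-5)) + 390 = 147*(1 + 1) + 390 = 147*2 + 390 = 294 + 390 = 684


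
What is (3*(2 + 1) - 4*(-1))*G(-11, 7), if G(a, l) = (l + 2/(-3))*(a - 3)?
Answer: -3458/3 ≈ -1152.7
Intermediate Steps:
G(a, l) = (-3 + a)*(-⅔ + l) (G(a, l) = (l + 2*(-⅓))*(-3 + a) = (l - ⅔)*(-3 + a) = (-⅔ + l)*(-3 + a) = (-3 + a)*(-⅔ + l))
(3*(2 + 1) - 4*(-1))*G(-11, 7) = (3*(2 + 1) - 4*(-1))*(2 - 3*7 - ⅔*(-11) - 11*7) = (3*3 + 4)*(2 - 21 + 22/3 - 77) = (9 + 4)*(-266/3) = 13*(-266/3) = -3458/3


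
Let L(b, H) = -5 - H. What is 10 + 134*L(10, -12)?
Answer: 948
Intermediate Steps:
10 + 134*L(10, -12) = 10 + 134*(-5 - 1*(-12)) = 10 + 134*(-5 + 12) = 10 + 134*7 = 10 + 938 = 948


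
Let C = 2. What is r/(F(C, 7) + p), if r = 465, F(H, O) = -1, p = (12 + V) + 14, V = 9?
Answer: 465/34 ≈ 13.676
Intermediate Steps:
p = 35 (p = (12 + 9) + 14 = 21 + 14 = 35)
r/(F(C, 7) + p) = 465/(-1 + 35) = 465/34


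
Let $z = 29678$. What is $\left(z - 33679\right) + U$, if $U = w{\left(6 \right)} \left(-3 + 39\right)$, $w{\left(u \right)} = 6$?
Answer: $-3785$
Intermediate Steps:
$U = 216$ ($U = 6 \left(-3 + 39\right) = 6 \cdot 36 = 216$)
$\left(z - 33679\right) + U = \left(29678 - 33679\right) + 216 = -4001 + 216 = -3785$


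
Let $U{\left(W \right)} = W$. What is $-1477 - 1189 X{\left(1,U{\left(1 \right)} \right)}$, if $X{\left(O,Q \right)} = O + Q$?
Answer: $-3855$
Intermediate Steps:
$-1477 - 1189 X{\left(1,U{\left(1 \right)} \right)} = -1477 - 1189 \left(1 + 1\right) = -1477 - 2378 = -3855$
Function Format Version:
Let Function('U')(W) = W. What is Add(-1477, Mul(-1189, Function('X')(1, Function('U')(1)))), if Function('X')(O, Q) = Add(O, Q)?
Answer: -3855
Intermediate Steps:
Add(-1477, Mul(-1189, Function('X')(1, Function('U')(1)))) = Add(-1477, Mul(-1189, Add(1, 1))) = Add(-1477, Mul(-1189, 2)) = Add(-1477, -2378) = -3855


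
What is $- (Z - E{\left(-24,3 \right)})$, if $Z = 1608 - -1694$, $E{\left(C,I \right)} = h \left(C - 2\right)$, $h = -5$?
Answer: $-3172$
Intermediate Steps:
$E{\left(C,I \right)} = 10 - 5 C$ ($E{\left(C,I \right)} = - 5 \left(C - 2\right) = - 5 \left(-2 + C\right) = 10 - 5 C$)
$Z = 3302$ ($Z = 1608 + 1694 = 3302$)
$- (Z - E{\left(-24,3 \right)}) = - (3302 - \left(10 - -120\right)) = - (3302 - \left(10 + 120\right)) = - (3302 - 130) = \left(-1\right) 3172 = -3172$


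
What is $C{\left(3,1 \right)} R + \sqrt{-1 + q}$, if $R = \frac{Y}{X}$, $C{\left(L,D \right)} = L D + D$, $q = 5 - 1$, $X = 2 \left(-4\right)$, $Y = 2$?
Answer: $-1 + \sqrt{3} \approx 0.73205$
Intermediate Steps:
$X = -8$
$q = 4$ ($q = 5 - 1 = 4$)
$C{\left(L,D \right)} = D + D L$ ($C{\left(L,D \right)} = D L + D = D + D L$)
$R = - \frac{1}{4}$ ($R = \frac{2}{-8} = 2 \left(- \frac{1}{8}\right) = - \frac{1}{4} \approx -0.25$)
$C{\left(3,1 \right)} R + \sqrt{-1 + q} = 1 \left(1 + 3\right) \left(- \frac{1}{4}\right) + \sqrt{-1 + 4} = 1 \cdot 4 \left(- \frac{1}{4}\right) + \sqrt{3} = 4 \left(- \frac{1}{4}\right) + \sqrt{3} = -1 + \sqrt{3}$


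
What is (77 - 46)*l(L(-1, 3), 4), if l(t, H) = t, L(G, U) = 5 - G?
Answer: 186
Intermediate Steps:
(77 - 46)*l(L(-1, 3), 4) = (77 - 46)*(5 - 1*(-1)) = 31*(5 + 1) = 31*6 = 186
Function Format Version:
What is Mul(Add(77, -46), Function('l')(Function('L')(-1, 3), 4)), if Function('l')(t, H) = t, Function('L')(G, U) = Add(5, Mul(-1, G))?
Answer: 186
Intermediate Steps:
Mul(Add(77, -46), Function('l')(Function('L')(-1, 3), 4)) = Mul(Add(77, -46), Add(5, Mul(-1, -1))) = Mul(31, Add(5, 1)) = Mul(31, 6) = 186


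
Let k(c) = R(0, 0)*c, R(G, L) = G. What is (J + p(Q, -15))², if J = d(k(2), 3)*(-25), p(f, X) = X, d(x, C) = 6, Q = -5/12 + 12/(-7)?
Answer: 27225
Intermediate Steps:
Q = -179/84 (Q = -5*1/12 + 12*(-⅐) = -5/12 - 12/7 = -179/84 ≈ -2.1310)
k(c) = 0 (k(c) = 0*c = 0)
J = -150 (J = 6*(-25) = -150)
(J + p(Q, -15))² = (-150 - 15)² = (-165)² = 27225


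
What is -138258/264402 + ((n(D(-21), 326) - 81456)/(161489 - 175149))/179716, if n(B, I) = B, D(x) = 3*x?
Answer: -18855047388769/36060328105840 ≈ -0.52287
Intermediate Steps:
-138258/264402 + ((n(D(-21), 326) - 81456)/(161489 - 175149))/179716 = -138258/264402 + ((3*(-21) - 81456)/(161489 - 175149))/179716 = -138258*1/264402 + ((-63 - 81456)/(-13660))*(1/179716) = -7681/14689 - 81519*(-1/13660)*(1/179716) = -7681/14689 + (81519/13660)*(1/179716) = -7681/14689 + 81519/2454920560 = -18855047388769/36060328105840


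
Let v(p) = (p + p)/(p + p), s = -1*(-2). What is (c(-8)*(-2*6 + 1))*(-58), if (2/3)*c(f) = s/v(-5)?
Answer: 1914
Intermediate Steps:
s = 2
v(p) = 1 (v(p) = (2*p)/((2*p)) = (2*p)*(1/(2*p)) = 1)
c(f) = 3 (c(f) = 3*(2/1)/2 = 3*(2*1)/2 = (3/2)*2 = 3)
(c(-8)*(-2*6 + 1))*(-58) = (3*(-2*6 + 1))*(-58) = (3*(-12 + 1))*(-58) = (3*(-11))*(-58) = -33*(-58) = 1914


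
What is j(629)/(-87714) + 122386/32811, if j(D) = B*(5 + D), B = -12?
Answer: 610255094/159888003 ≈ 3.8168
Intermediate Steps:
j(D) = -60 - 12*D (j(D) = -12*(5 + D) = -60 - 12*D)
j(629)/(-87714) + 122386/32811 = (-60 - 12*629)/(-87714) + 122386/32811 = (-60 - 7548)*(-1/87714) + 122386*(1/32811) = -7608*(-1/87714) + 122386/32811 = 1268/14619 + 122386/32811 = 610255094/159888003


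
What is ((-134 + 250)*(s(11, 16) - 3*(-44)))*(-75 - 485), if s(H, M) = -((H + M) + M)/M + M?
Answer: -9439500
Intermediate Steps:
s(H, M) = M - (H + 2*M)/M (s(H, M) = -(H + 2*M)/M + M = M - (H + 2*M)/M)
((-134 + 250)*(s(11, 16) - 3*(-44)))*(-75 - 485) = ((-134 + 250)*((-2 + 16 - 1*11/16) - 3*(-44)))*(-75 - 485) = (116*((-2 + 16 - 1*11*1/16) + 132))*(-560) = (116*((-2 + 16 - 11/16) + 132))*(-560) = (116*(213/16 + 132))*(-560) = (116*(2325/16))*(-560) = (67425/4)*(-560) = -9439500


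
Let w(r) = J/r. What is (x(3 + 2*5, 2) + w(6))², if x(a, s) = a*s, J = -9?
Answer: 2401/4 ≈ 600.25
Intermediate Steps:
w(r) = -9/r
(x(3 + 2*5, 2) + w(6))² = ((3 + 2*5)*2 - 9/6)² = ((3 + 10)*2 - 9*⅙)² = (13*2 - 3/2)² = (26 - 3/2)² = (49/2)² = 2401/4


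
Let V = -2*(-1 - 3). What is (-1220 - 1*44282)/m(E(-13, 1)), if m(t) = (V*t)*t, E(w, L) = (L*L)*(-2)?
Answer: -22751/16 ≈ -1421.9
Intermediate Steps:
V = 8 (V = -2*(-4) = 8)
E(w, L) = -2*L² (E(w, L) = L²*(-2) = -2*L²)
m(t) = 8*t² (m(t) = (8*t)*t = 8*t²)
(-1220 - 1*44282)/m(E(-13, 1)) = (-1220 - 1*44282)/((8*(-2*1²)²)) = (-1220 - 44282)/((8*(-2*1)²)) = -45502/(8*(-2)²) = -45502/(8*4) = -45502/32 = -45502*1/32 = -22751/16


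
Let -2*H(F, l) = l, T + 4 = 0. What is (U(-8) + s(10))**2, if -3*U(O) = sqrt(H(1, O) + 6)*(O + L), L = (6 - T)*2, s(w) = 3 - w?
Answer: 209 + 56*sqrt(10) ≈ 386.09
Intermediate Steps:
T = -4 (T = -4 + 0 = -4)
H(F, l) = -l/2
L = 20 (L = (6 - 1*(-4))*2 = (6 + 4)*2 = 10*2 = 20)
U(O) = -sqrt(6 - O/2)*(20 + O)/3 (U(O) = -sqrt(-O/2 + 6)*(O + 20)/3 = -sqrt(6 - O/2)*(20 + O)/3)
(U(-8) + s(10))**2 = (sqrt(24 - 2*(-8))*(-10/3 - 1/6*(-8)) + (3 - 1*10))**2 = (sqrt(24 + 16)*(-10/3 + 4/3) + (3 - 10))**2 = (sqrt(40)*(-2) - 7)**2 = ((2*sqrt(10))*(-2) - 7)**2 = (-4*sqrt(10) - 7)**2 = (-7 - 4*sqrt(10))**2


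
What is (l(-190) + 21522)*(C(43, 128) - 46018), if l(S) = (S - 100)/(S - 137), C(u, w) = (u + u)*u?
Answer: -297847482880/327 ≈ -9.1085e+8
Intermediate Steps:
C(u, w) = 2*u² (C(u, w) = (2*u)*u = 2*u²)
l(S) = (-100 + S)/(-137 + S)
(l(-190) + 21522)*(C(43, 128) - 46018) = ((-100 - 190)/(-137 - 190) + 21522)*(2*43² - 46018) = (-290/(-327) + 21522)*(2*1849 - 46018) = (-1/327*(-290) + 21522)*(3698 - 46018) = (290/327 + 21522)*(-42320) = (7037984/327)*(-42320) = -297847482880/327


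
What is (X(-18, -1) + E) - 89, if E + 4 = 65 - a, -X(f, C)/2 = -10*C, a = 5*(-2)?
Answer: -38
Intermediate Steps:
a = -10
X(f, C) = 20*C (X(f, C) = -(-20)*C = 20*C)
E = 71 (E = -4 + (65 - 1*(-10)) = -4 + (65 + 10) = -4 + 75 = 71)
(X(-18, -1) + E) - 89 = (20*(-1) + 71) - 89 = (-20 + 71) - 89 = 51 - 89 = -38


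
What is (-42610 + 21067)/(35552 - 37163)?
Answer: 7181/537 ≈ 13.372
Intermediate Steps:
(-42610 + 21067)/(35552 - 37163) = -21543/(-1611) = -21543*(-1/1611) = 7181/537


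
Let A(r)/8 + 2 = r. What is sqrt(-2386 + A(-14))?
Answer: I*sqrt(2514) ≈ 50.14*I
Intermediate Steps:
A(r) = -16 + 8*r
sqrt(-2386 + A(-14)) = sqrt(-2386 + (-16 + 8*(-14))) = sqrt(-2386 + (-16 - 112)) = sqrt(-2386 - 128) = sqrt(-2514) = I*sqrt(2514)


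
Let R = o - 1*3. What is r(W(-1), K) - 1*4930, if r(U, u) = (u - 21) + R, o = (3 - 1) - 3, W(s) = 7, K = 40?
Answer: -4915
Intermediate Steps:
o = -1 (o = 2 - 3 = -1)
R = -4 (R = -1 - 1*3 = -1 - 3 = -4)
r(U, u) = -25 + u (r(U, u) = (u - 21) - 4 = (-21 + u) - 4 = -25 + u)
r(W(-1), K) - 1*4930 = (-25 + 40) - 1*4930 = 15 - 4930 = -4915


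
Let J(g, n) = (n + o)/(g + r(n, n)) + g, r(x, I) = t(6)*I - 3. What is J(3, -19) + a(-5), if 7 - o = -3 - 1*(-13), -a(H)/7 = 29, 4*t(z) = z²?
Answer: -34178/171 ≈ -199.87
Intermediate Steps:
t(z) = z²/4
a(H) = -203 (a(H) = -7*29 = -203)
r(x, I) = -3 + 9*I (r(x, I) = ((¼)*6²)*I - 3 = ((¼)*36)*I - 3 = 9*I - 3 = -3 + 9*I)
o = -3 (o = 7 - (-3 - 1*(-13)) = 7 - (-3 + 13) = 7 - 1*10 = 7 - 10 = -3)
J(g, n) = g + (-3 + n)/(-3 + g + 9*n) (J(g, n) = (n - 3)/(g + (-3 + 9*n)) + g = (-3 + n)/(-3 + g + 9*n) + g = g + (-3 + n)/(-3 + g + 9*n))
J(3, -19) + a(-5) = (-3 - 19 + 3² + 3*3*(-1 + 3*(-19)))/(-3 + 3 + 9*(-19)) - 203 = (-3 - 19 + 9 + 3*3*(-1 - 57))/(-3 + 3 - 171) - 203 = (-3 - 19 + 9 + 3*3*(-58))/(-171) - 203 = -(-3 - 19 + 9 - 522)/171 - 203 = -1/171*(-535) - 203 = 535/171 - 203 = -34178/171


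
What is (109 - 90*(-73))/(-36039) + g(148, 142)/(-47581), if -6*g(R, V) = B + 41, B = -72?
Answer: -211986467/1143181106 ≈ -0.18544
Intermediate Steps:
g(R, V) = 31/6 (g(R, V) = -(-72 + 41)/6 = -1/6*(-31) = 31/6)
(109 - 90*(-73))/(-36039) + g(148, 142)/(-47581) = (109 - 90*(-73))/(-36039) + (31/6)/(-47581) = (109 + 6570)*(-1/36039) + (31/6)*(-1/47581) = 6679*(-1/36039) - 31/285486 = -6679/36039 - 31/285486 = -211986467/1143181106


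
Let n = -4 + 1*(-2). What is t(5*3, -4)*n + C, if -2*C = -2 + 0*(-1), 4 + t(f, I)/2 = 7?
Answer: -35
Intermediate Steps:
t(f, I) = 6 (t(f, I) = -8 + 2*7 = -8 + 14 = 6)
n = -6 (n = -4 - 2 = -6)
C = 1 (C = -(-2 + 0*(-1))/2 = -(-2 + 0)/2 = -½*(-2) = 1)
t(5*3, -4)*n + C = 6*(-6) + 1 = -36 + 1 = -35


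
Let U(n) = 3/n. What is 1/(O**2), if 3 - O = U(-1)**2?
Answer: 1/36 ≈ 0.027778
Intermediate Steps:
O = -6 (O = 3 - (3/(-1))**2 = 3 - (3*(-1))**2 = 3 - 1*(-3)**2 = 3 - 1*9 = 3 - 9 = -6)
1/(O**2) = 1/((-6)**2) = 1/36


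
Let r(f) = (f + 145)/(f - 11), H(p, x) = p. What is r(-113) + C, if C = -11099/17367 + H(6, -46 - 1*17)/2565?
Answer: -137297507/153437445 ≈ -0.89481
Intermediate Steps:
C = -3151637/4949595 (C = -11099/17367 + 6/2565 = -11099*1/17367 + 6*(1/2565) = -11099/17367 + 2/855 = -3151637/4949595 ≈ -0.63675)
r(f) = (145 + f)/(-11 + f)
r(-113) + C = (145 - 113)/(-11 - 113) - 3151637/4949595 = 32/(-124) - 3151637/4949595 = -1/124*32 - 3151637/4949595 = -8/31 - 3151637/4949595 = -137297507/153437445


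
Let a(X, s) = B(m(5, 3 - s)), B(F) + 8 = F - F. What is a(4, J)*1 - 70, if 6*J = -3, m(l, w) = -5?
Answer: -78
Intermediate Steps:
B(F) = -8 (B(F) = -8 + (F - F) = -8 + 0 = -8)
J = -½ (J = (⅙)*(-3) = -½ ≈ -0.50000)
a(X, s) = -8
a(4, J)*1 - 70 = -8*1 - 70 = -8 - 70 = -78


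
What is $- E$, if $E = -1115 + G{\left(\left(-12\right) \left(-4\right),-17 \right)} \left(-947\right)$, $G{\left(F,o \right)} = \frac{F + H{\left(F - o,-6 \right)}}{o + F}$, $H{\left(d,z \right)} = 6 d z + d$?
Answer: $- \frac{2074404}{31} \approx -66916.0$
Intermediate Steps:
$H{\left(d,z \right)} = d + 6 d z$ ($H{\left(d,z \right)} = 6 d z + d = d + 6 d z$)
$G{\left(F,o \right)} = \frac{- 34 F + 35 o}{F + o}$ ($G{\left(F,o \right)} = \frac{F + \left(F - o\right) \left(1 + 6 \left(-6\right)\right)}{o + F} = \frac{F + \left(F - o\right) \left(1 - 36\right)}{F + o} = \frac{F + \left(F - o\right) \left(-35\right)}{F + o} = \frac{F - \left(- 35 o + 35 F\right)}{F + o} = \frac{- 34 F + 35 o}{F + o}$)
$E = \frac{2074404}{31}$ ($E = -1115 + \frac{- 34 \left(\left(-12\right) \left(-4\right)\right) + 35 \left(-17\right)}{\left(-12\right) \left(-4\right) - 17} \left(-947\right) = -1115 + \frac{\left(-34\right) 48 - 595}{48 - 17} \left(-947\right) = -1115 + \frac{-1632 - 595}{31} \left(-947\right) = -1115 + \frac{1}{31} \left(-2227\right) \left(-947\right) = -1115 - - \frac{2108969}{31} = -1115 + \frac{2108969}{31} = \frac{2074404}{31} \approx 66916.0$)
$- E = \left(-1\right) \frac{2074404}{31} = - \frac{2074404}{31}$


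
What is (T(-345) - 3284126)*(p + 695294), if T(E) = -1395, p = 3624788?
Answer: -14193720132722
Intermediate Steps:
(T(-345) - 3284126)*(p + 695294) = (-1395 - 3284126)*(3624788 + 695294) = -3285521*4320082 = -14193720132722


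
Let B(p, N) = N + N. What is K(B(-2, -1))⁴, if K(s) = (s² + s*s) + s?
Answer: 1296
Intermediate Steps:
B(p, N) = 2*N
K(s) = s + 2*s² (K(s) = (s² + s²) + s = 2*s² + s = s + 2*s²)
K(B(-2, -1))⁴ = ((2*(-1))*(1 + 2*(2*(-1))))⁴ = (-2*(1 + 2*(-2)))⁴ = (-2*(1 - 4))⁴ = (-2*(-3))⁴ = 6⁴ = 1296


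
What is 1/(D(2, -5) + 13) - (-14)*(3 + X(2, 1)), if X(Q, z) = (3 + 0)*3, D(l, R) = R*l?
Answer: 505/3 ≈ 168.33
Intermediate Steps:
X(Q, z) = 9 (X(Q, z) = 3*3 = 9)
1/(D(2, -5) + 13) - (-14)*(3 + X(2, 1)) = 1/(-5*2 + 13) - (-14)*(3 + 9) = 1/(-10 + 13) - (-14)*12 = 1/3 - 7*(-24) = ⅓ + 168 = 505/3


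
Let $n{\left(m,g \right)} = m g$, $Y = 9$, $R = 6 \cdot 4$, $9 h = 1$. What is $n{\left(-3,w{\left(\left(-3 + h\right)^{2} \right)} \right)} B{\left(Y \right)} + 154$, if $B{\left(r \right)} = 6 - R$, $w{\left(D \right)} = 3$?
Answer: $316$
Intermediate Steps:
$h = \frac{1}{9}$ ($h = \frac{1}{9} \cdot 1 = \frac{1}{9} \approx 0.11111$)
$R = 24$
$B{\left(r \right)} = -18$ ($B{\left(r \right)} = 6 - 24 = -18$)
$n{\left(m,g \right)} = g m$
$n{\left(-3,w{\left(\left(-3 + h\right)^{2} \right)} \right)} B{\left(Y \right)} + 154 = 3 \left(-3\right) \left(-18\right) + 154 = \left(-9\right) \left(-18\right) + 154 = 162 + 154 = 316$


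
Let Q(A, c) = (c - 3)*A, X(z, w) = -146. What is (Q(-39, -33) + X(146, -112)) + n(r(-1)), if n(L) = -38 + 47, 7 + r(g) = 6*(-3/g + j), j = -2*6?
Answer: 1267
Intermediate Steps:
Q(A, c) = A*(-3 + c) (Q(A, c) = (-3 + c)*A = A*(-3 + c))
j = -12
r(g) = -79 - 18/g (r(g) = -7 + 6*(-3/g - 12) = -7 + 6*(-12 - 3/g) = -7 + (-72 - 18/g) = -79 - 18/g)
n(L) = 9
(Q(-39, -33) + X(146, -112)) + n(r(-1)) = (-39*(-3 - 33) - 146) + 9 = (-39*(-36) - 146) + 9 = (1404 - 146) + 9 = 1258 + 9 = 1267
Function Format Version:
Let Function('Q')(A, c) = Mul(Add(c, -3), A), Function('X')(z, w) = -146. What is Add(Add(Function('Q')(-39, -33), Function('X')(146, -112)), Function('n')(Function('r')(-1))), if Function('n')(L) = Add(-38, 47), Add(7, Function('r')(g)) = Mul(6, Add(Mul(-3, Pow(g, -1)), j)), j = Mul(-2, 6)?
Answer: 1267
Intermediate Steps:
Function('Q')(A, c) = Mul(A, Add(-3, c)) (Function('Q')(A, c) = Mul(Add(-3, c), A) = Mul(A, Add(-3, c)))
j = -12
Function('r')(g) = Add(-79, Mul(-18, Pow(g, -1))) (Function('r')(g) = Add(-7, Mul(6, Add(Mul(-3, Pow(g, -1)), -12))) = Add(-7, Mul(6, Add(-12, Mul(-3, Pow(g, -1))))) = Add(-7, Add(-72, Mul(-18, Pow(g, -1)))) = Add(-79, Mul(-18, Pow(g, -1))))
Function('n')(L) = 9
Add(Add(Function('Q')(-39, -33), Function('X')(146, -112)), Function('n')(Function('r')(-1))) = Add(Add(Mul(-39, Add(-3, -33)), -146), 9) = Add(Add(Mul(-39, -36), -146), 9) = Add(Add(1404, -146), 9) = Add(1258, 9) = 1267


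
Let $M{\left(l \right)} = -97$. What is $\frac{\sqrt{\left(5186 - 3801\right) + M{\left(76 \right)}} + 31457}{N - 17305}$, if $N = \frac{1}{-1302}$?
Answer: $- \frac{40957014}{22531111} - \frac{2604 \sqrt{322}}{22531111} \approx -1.8199$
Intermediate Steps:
$N = - \frac{1}{1302} \approx -0.00076805$
$\frac{\sqrt{\left(5186 - 3801\right) + M{\left(76 \right)}} + 31457}{N - 17305} = \frac{\sqrt{\left(5186 - 3801\right) - 97} + 31457}{- \frac{1}{1302} - 17305} = \frac{\sqrt{1385 - 97} + 31457}{- \frac{22531111}{1302}} = \left(\sqrt{1288} + 31457\right) \left(- \frac{1302}{22531111}\right) = \left(2 \sqrt{322} + 31457\right) \left(- \frac{1302}{22531111}\right) = \left(31457 + 2 \sqrt{322}\right) \left(- \frac{1302}{22531111}\right) = - \frac{40957014}{22531111} - \frac{2604 \sqrt{322}}{22531111}$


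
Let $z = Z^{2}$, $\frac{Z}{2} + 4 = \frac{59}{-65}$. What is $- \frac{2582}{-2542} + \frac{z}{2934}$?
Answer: $\frac{8260391287}{7877753325} \approx 1.0486$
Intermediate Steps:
$Z = - \frac{638}{65}$ ($Z = -8 + 2 \frac{59}{-65} = -8 + 2 \cdot 59 \left(- \frac{1}{65}\right) = -8 + 2 \left(- \frac{59}{65}\right) = -8 - \frac{118}{65} = - \frac{638}{65} \approx -9.8154$)
$z = \frac{407044}{4225}$ ($z = \left(- \frac{638}{65}\right)^{2} = \frac{407044}{4225} \approx 96.342$)
$- \frac{2582}{-2542} + \frac{z}{2934} = - \frac{2582}{-2542} + \frac{407044}{4225 \cdot 2934} = \left(-2582\right) \left(- \frac{1}{2542}\right) + \frac{407044}{4225} \cdot \frac{1}{2934} = \frac{1291}{1271} + \frac{203522}{6198075} = \frac{8260391287}{7877753325}$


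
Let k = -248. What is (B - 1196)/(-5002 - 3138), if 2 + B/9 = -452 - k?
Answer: 305/814 ≈ 0.37469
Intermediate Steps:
B = -1854 (B = -18 + 9*(-452 - 1*(-248)) = -18 + 9*(-452 + 248) = -18 + 9*(-204) = -18 - 1836 = -1854)
(B - 1196)/(-5002 - 3138) = (-1854 - 1196)/(-5002 - 3138) = -3050/(-8140) = -3050*(-1/8140) = 305/814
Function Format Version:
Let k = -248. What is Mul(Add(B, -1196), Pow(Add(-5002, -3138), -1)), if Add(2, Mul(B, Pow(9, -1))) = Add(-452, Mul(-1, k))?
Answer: Rational(305, 814) ≈ 0.37469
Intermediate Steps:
B = -1854 (B = Add(-18, Mul(9, Add(-452, Mul(-1, -248)))) = Add(-18, Mul(9, Add(-452, 248))) = Add(-18, Mul(9, -204)) = Add(-18, -1836) = -1854)
Mul(Add(B, -1196), Pow(Add(-5002, -3138), -1)) = Mul(Add(-1854, -1196), Pow(Add(-5002, -3138), -1)) = Mul(-3050, Pow(-8140, -1)) = Mul(-3050, Rational(-1, 8140)) = Rational(305, 814)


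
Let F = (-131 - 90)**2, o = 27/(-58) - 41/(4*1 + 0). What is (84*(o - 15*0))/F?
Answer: -26103/1416389 ≈ -0.018429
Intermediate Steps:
o = -1243/116 (o = 27*(-1/58) - 41/(4 + 0) = -27/58 - 41/4 = -1243/116 ≈ -10.716)
F = 48841 (F = (-221)**2 = 48841)
(84*(o - 15*0))/F = (84*(-1243/116 - 15*0))/48841 = (84*(-1243/116 + 0))*(1/48841) = (84*(-1243/116))*(1/48841) = -26103/29*1/48841 = -26103/1416389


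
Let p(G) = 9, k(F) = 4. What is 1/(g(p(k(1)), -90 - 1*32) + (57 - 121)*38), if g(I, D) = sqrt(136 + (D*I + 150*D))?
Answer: -1216/2966943 - I*sqrt(19262)/5933886 ≈ -0.00040985 - 2.3389e-5*I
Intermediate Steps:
g(I, D) = sqrt(136 + 150*D + D*I) (g(I, D) = sqrt(136 + (150*D + D*I)) = sqrt(136 + 150*D + D*I))
1/(g(p(k(1)), -90 - 1*32) + (57 - 121)*38) = 1/(sqrt(136 + 150*(-90 - 1*32) + (-90 - 1*32)*9) + (57 - 121)*38) = 1/(sqrt(136 + 150*(-90 - 32) + (-90 - 32)*9) - 64*38) = 1/(sqrt(136 + 150*(-122) - 122*9) - 2432) = 1/(sqrt(136 - 18300 - 1098) - 2432) = 1/(sqrt(-19262) - 2432) = 1/(I*sqrt(19262) - 2432) = 1/(-2432 + I*sqrt(19262))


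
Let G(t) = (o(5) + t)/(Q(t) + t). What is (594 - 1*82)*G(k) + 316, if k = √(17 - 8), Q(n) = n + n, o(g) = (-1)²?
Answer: 4892/9 ≈ 543.56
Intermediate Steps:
o(g) = 1
Q(n) = 2*n
k = 3 (k = √9 = 3)
G(t) = (1 + t)/(3*t) (G(t) = (1 + t)/(2*t + t) = (1 + t)/((3*t)) = (1 + t)*(1/(3*t)) = (1 + t)/(3*t))
(594 - 1*82)*G(k) + 316 = (594 - 1*82)*((⅓)*(1 + 3)/3) + 316 = (594 - 82)*((⅓)*(⅓)*4) + 316 = 512*(4/9) + 316 = 2048/9 + 316 = 4892/9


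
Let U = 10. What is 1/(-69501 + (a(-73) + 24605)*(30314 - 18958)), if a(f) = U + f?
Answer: 1/278629451 ≈ 3.5890e-9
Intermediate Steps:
a(f) = 10 + f
1/(-69501 + (a(-73) + 24605)*(30314 - 18958)) = 1/(-69501 + ((10 - 73) + 24605)*(30314 - 18958)) = 1/(-69501 + (-63 + 24605)*11356) = 1/(-69501 + 24542*11356) = 1/(-69501 + 278698952) = 1/278629451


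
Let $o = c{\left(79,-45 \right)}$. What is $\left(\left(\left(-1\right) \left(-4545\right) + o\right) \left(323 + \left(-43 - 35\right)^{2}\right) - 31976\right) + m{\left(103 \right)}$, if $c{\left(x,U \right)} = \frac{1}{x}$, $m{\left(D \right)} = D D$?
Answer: $\frac{2298783799}{79} \approx 2.9099 \cdot 10^{7}$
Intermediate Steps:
$m{\left(D \right)} = D^{2}$
$o = \frac{1}{79} \approx 0.012658$
$\left(\left(\left(-1\right) \left(-4545\right) + o\right) \left(323 + \left(-43 - 35\right)^{2}\right) - 31976\right) + m{\left(103 \right)} = \left(\left(\left(-1\right) \left(-4545\right) + \frac{1}{79}\right) \left(323 + \left(-43 - 35\right)^{2}\right) - 31976\right) + 103^{2} = \left(\left(4545 + \frac{1}{79}\right) \left(323 + \left(-78\right)^{2}\right) - 31976\right) + 10609 = \left(\frac{359056 \left(323 + 6084\right)}{79} - 31976\right) + 10609 = \left(\frac{359056}{79} \cdot 6407 - 31976\right) + 10609 = \left(\frac{2300471792}{79} - 31976\right) + 10609 = \frac{2297945688}{79} + 10609 = \frac{2298783799}{79}$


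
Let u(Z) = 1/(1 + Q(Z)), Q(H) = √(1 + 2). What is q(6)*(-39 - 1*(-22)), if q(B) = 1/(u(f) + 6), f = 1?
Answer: -187/59 + 17*√3/59 ≈ -2.6704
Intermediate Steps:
Q(H) = √3
u(Z) = 1/(1 + √3)
q(B) = 1/(11/2 + √3/2) (q(B) = 1/((-½ + √3/2) + 6) = 1/(11/2 + √3/2))
q(6)*(-39 - 1*(-22)) = (11/59 - √3/59)*(-39 - 1*(-22)) = (11/59 - √3/59)*(-39 + 22) = (11/59 - √3/59)*(-17) = -187/59 + 17*√3/59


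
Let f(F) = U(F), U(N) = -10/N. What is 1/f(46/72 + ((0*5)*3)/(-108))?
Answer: -23/360 ≈ -0.063889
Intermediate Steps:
f(F) = -10/F
1/f(46/72 + ((0*5)*3)/(-108)) = 1/(-10/(46/72 + ((0*5)*3)/(-108))) = 1/(-10/(46*(1/72) + (0*3)*(-1/108))) = 1/(-10/(23/36 + 0*(-1/108))) = 1/(-10/(23/36 + 0)) = 1/(-10/23/36) = 1/(-10*36/23) = 1/(-360/23) = -23/360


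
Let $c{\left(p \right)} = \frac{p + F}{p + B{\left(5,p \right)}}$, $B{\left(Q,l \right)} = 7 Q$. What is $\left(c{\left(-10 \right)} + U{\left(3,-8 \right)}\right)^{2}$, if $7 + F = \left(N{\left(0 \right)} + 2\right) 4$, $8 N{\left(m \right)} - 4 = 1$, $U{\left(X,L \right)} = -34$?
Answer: $\frac{2934369}{2500} \approx 1173.7$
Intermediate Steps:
$N{\left(m \right)} = \frac{5}{8}$ ($N{\left(m \right)} = \frac{1}{2} + \frac{1}{8} \cdot 1 = \frac{1}{2} + \frac{1}{8} = \frac{5}{8}$)
$F = \frac{7}{2}$ ($F = -7 + \left(\frac{5}{8} + 2\right) 4 = -7 + \frac{21}{8} \cdot 4 = -7 + \frac{21}{2} = \frac{7}{2} \approx 3.5$)
$c{\left(p \right)} = \frac{\frac{7}{2} + p}{35 + p}$ ($c{\left(p \right)} = \frac{p + \frac{7}{2}}{p + 7 \cdot 5} = \frac{\frac{7}{2} + p}{p + 35} = \frac{\frac{7}{2} + p}{35 + p}$)
$\left(c{\left(-10 \right)} + U{\left(3,-8 \right)}\right)^{2} = \left(\frac{\frac{7}{2} - 10}{35 - 10} - 34\right)^{2} = \left(\frac{1}{25} \left(- \frac{13}{2}\right) - 34\right)^{2} = \left(- \frac{13}{50} - 34\right)^{2} = \left(- \frac{1713}{50}\right)^{2} = \frac{2934369}{2500}$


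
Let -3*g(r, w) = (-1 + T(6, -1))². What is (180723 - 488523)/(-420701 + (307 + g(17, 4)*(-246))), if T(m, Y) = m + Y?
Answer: 51300/69847 ≈ 0.73446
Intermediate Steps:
T(m, Y) = Y + m
g(r, w) = -16/3 (g(r, w) = -(-1 + (-1 + 6))²/3 = -(-1 + 5)²/3 = -⅓*4² = -⅓*16 = -16/3)
(180723 - 488523)/(-420701 + (307 + g(17, 4)*(-246))) = (180723 - 488523)/(-420701 + (307 - 16/3*(-246))) = -307800/(-420701 + (307 + 1312)) = -307800/(-420701 + 1619) = -307800/(-419082) = -307800*(-1/419082) = 51300/69847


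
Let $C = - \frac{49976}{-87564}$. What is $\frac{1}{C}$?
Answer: $\frac{21891}{12494} \approx 1.7521$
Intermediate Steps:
$C = \frac{12494}{21891}$ ($C = \left(-49976\right) \left(- \frac{1}{87564}\right) = \frac{12494}{21891} \approx 0.57074$)
$\frac{1}{C} = \frac{1}{\frac{12494}{21891}} = \frac{21891}{12494}$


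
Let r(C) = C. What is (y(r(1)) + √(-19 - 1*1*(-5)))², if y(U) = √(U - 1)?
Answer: -14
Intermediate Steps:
y(U) = √(-1 + U)
(y(r(1)) + √(-19 - 1*1*(-5)))² = (√(-1 + 1) + √(-19 - 1*1*(-5)))² = (√0 + √(-19 - 1*(-5)))² = (0 + √(-19 + 5))² = (0 + √(-14))² = (0 + I*√14)² = (I*√14)² = -14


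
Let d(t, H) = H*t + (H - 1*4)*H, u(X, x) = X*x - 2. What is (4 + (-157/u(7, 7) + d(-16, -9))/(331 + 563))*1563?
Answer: 46937411/7003 ≈ 6702.5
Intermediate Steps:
u(X, x) = -2 + X*x
d(t, H) = H*t + H*(-4 + H) (d(t, H) = H*t + (H - 4)*H = H*t + (-4 + H)*H = H*t + H*(-4 + H))
(4 + (-157/u(7, 7) + d(-16, -9))/(331 + 563))*1563 = (4 + (-157/(-2 + 7*7) - 9*(-4 - 9 - 16))/(331 + 563))*1563 = (4 + (-157/(-2 + 49) - 9*(-29))/894)*1563 = (4 + (-157/47 + 261)*(1/894))*1563 = (4 + (12110/47)*(1/894))*1563 = (4 + 6055/21009)*1563 = (90091/21009)*1563 = 46937411/7003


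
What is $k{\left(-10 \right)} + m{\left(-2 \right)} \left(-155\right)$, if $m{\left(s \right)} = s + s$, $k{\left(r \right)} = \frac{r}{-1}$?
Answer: $630$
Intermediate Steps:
$k{\left(r \right)} = - r$ ($k{\left(r \right)} = r \left(-1\right) = - r$)
$m{\left(s \right)} = 2 s$
$k{\left(-10 \right)} + m{\left(-2 \right)} \left(-155\right) = \left(-1\right) \left(-10\right) + 2 \left(-2\right) \left(-155\right) = 10 - -620 = 10 + 620 = 630$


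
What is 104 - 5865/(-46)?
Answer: 463/2 ≈ 231.50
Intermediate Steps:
104 - 5865/(-46) = 104 - 5865*(-1)/46 = 104 - 69*(-85/46) = 104 + 255/2 = 463/2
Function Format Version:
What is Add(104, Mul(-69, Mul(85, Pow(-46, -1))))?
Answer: Rational(463, 2) ≈ 231.50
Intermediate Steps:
Add(104, Mul(-69, Mul(85, Pow(-46, -1)))) = Add(104, Mul(-69, Mul(85, Rational(-1, 46)))) = Add(104, Mul(-69, Rational(-85, 46))) = Add(104, Rational(255, 2)) = Rational(463, 2)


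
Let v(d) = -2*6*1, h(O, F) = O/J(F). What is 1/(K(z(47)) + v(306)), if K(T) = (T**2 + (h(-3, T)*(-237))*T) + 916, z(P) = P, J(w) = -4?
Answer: -4/20965 ≈ -0.00019079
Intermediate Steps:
h(O, F) = -O/4 (h(O, F) = O/(-4) = O*(-1/4) = -O/4)
K(T) = 916 + T**2 - 711*T/4 (K(T) = (T**2 + (-1/4*(-3)*(-237))*T) + 916 = (T**2 + ((3/4)*(-237))*T) + 916 = (T**2 - 711*T/4) + 916 = 916 + T**2 - 711*T/4)
v(d) = -12 (v(d) = -12*1 = -12)
1/(K(z(47)) + v(306)) = 1/((916 + 47**2 - 711/4*47) - 12) = 1/((916 + 2209 - 33417/4) - 12) = 1/(-20917/4 - 12) = 1/(-20965/4) = -4/20965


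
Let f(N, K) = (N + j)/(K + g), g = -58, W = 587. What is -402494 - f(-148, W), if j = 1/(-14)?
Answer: -2980868491/7406 ≈ -4.0249e+5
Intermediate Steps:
j = -1/14 ≈ -0.071429
f(N, K) = (-1/14 + N)/(-58 + K) (f(N, K) = (N - 1/14)/(K - 58) = (-1/14 + N)/(-58 + K))
-402494 - f(-148, W) = -402494 - (-1/14 - 148)/(-58 + 587) = -402494 - (-2073)/(529*14) = -402494 - 1*(-2073/7406) = -402494 + 2073/7406 = -2980868491/7406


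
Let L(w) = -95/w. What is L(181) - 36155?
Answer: -6544150/181 ≈ -36156.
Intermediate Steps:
L(181) - 36155 = -95/181 - 36155 = -6544150/181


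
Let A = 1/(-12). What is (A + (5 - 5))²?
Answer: 1/144 ≈ 0.0069444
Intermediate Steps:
A = -1/12 ≈ -0.083333
(A + (5 - 5))² = (-1/12 + (5 - 5))² = (-1/12 + 0)² = (-1/12)² = 1/144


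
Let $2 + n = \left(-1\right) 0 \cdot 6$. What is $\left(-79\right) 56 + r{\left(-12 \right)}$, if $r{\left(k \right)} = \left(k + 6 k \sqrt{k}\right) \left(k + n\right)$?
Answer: $-4256 + 2016 i \sqrt{3} \approx -4256.0 + 3491.8 i$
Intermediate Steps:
$n = -2$ ($n = -2 + \left(-1\right) 0 \cdot 6 = -2 + 0 \cdot 6 = -2 + 0 = -2$)
$r{\left(k \right)} = \left(-2 + k\right) \left(k + 6 k^{\frac{3}{2}}\right)$ ($r{\left(k \right)} = \left(k + 6 k \sqrt{k}\right) \left(k - 2\right) = \left(k + 6 k^{\frac{3}{2}}\right) \left(-2 + k\right) = \left(-2 + k\right) \left(k + 6 k^{\frac{3}{2}}\right)$)
$\left(-79\right) 56 + r{\left(-12 \right)} = \left(-79\right) 56 + \left(\left(-12\right)^{2} - 12 \left(-12\right)^{\frac{3}{2}} - -24 + 6 \left(-12\right)^{\frac{5}{2}}\right) = -4424 + \left(144 - 12 \left(- 24 i \sqrt{3}\right) + 24 + 6 \cdot 288 i \sqrt{3}\right) = -4424 + \left(144 + 288 i \sqrt{3} + 24 + 1728 i \sqrt{3}\right) = -4424 + \left(168 + 2016 i \sqrt{3}\right) = -4256 + 2016 i \sqrt{3}$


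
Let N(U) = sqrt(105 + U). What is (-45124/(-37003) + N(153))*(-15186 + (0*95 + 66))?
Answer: -682274880/37003 - 15120*sqrt(258) ≈ -2.6130e+5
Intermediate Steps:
(-45124/(-37003) + N(153))*(-15186 + (0*95 + 66)) = (-45124/(-37003) + sqrt(105 + 153))*(-15186 + (0*95 + 66)) = (-45124*(-1/37003) + sqrt(258))*(-15186 + (0 + 66)) = (45124/37003 + sqrt(258))*(-15186 + 66) = (45124/37003 + sqrt(258))*(-15120) = -682274880/37003 - 15120*sqrt(258)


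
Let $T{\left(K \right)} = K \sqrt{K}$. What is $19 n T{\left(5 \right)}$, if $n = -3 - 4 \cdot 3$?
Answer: $- 1425 \sqrt{5} \approx -3186.4$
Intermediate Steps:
$T{\left(K \right)} = K^{\frac{3}{2}}$
$n = -15$ ($n = -3 - 12 = -15$)
$19 n T{\left(5 \right)} = 19 \left(-15\right) 5^{\frac{3}{2}} = - 285 \cdot 5 \sqrt{5} = - 1425 \sqrt{5}$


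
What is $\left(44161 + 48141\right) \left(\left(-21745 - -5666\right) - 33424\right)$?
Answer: $-4569225906$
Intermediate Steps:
$\left(44161 + 48141\right) \left(\left(-21745 - -5666\right) - 33424\right) = 92302 \left(\left(-21745 + 5666\right) - 33424\right) = 92302 \left(-16079 - 33424\right) = 92302 \left(-49503\right) = -4569225906$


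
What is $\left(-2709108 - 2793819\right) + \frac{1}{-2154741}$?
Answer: $- \frac{11857382426908}{2154741} \approx -5.5029 \cdot 10^{6}$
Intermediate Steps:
$\left(-2709108 - 2793819\right) + \frac{1}{-2154741} = -5502927 - \frac{1}{2154741} = - \frac{11857382426908}{2154741}$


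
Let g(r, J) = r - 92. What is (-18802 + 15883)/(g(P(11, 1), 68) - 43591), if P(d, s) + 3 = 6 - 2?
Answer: 2919/43682 ≈ 0.066824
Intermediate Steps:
P(d, s) = 1 (P(d, s) = -3 + (6 - 2) = -3 + 4 = 1)
g(r, J) = -92 + r
(-18802 + 15883)/(g(P(11, 1), 68) - 43591) = (-18802 + 15883)/((-92 + 1) - 43591) = -2919/(-91 - 43591) = -2919/(-43682) = -2919*(-1/43682) = 2919/43682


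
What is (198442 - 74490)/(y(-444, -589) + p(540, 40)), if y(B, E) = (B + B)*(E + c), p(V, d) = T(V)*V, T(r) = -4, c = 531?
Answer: 7747/3084 ≈ 2.5120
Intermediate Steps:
p(V, d) = -4*V
y(B, E) = 2*B*(531 + E) (y(B, E) = (B + B)*(E + 531) = (2*B)*(531 + E) = 2*B*(531 + E))
(198442 - 74490)/(y(-444, -589) + p(540, 40)) = (198442 - 74490)/(2*(-444)*(531 - 589) - 4*540) = 123952/(2*(-444)*(-58) - 2160) = 123952/(51504 - 2160) = 123952/49344 = 123952*(1/49344) = 7747/3084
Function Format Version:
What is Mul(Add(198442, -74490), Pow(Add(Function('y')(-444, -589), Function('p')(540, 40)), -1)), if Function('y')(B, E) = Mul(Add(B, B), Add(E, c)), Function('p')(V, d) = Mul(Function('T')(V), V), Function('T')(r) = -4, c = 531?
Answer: Rational(7747, 3084) ≈ 2.5120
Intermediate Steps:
Function('p')(V, d) = Mul(-4, V)
Function('y')(B, E) = Mul(2, B, Add(531, E)) (Function('y')(B, E) = Mul(Add(B, B), Add(E, 531)) = Mul(Mul(2, B), Add(531, E)) = Mul(2, B, Add(531, E)))
Mul(Add(198442, -74490), Pow(Add(Function('y')(-444, -589), Function('p')(540, 40)), -1)) = Mul(Add(198442, -74490), Pow(Add(Mul(2, -444, Add(531, -589)), Mul(-4, 540)), -1)) = Mul(123952, Pow(Add(Mul(2, -444, -58), -2160), -1)) = Mul(123952, Pow(Add(51504, -2160), -1)) = Mul(123952, Pow(49344, -1)) = Mul(123952, Rational(1, 49344)) = Rational(7747, 3084)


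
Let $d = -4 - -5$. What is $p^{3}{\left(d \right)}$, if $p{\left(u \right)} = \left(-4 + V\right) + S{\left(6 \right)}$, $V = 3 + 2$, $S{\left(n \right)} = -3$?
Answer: $-8$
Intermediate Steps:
$d = 1$ ($d = -4 + 5 = 1$)
$V = 5$
$p{\left(u \right)} = -2$ ($p{\left(u \right)} = \left(-4 + 5\right) - 3 = 1 - 3 = -2$)
$p^{3}{\left(d \right)} = \left(-2\right)^{3} = -8$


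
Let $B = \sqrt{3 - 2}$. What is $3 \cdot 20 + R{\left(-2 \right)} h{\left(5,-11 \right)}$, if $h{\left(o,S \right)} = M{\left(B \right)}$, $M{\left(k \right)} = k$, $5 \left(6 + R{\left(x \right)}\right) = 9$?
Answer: $\frac{279}{5} \approx 55.8$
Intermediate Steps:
$R{\left(x \right)} = - \frac{21}{5}$ ($R{\left(x \right)} = -6 + \frac{1}{5} \cdot 9 = -6 + \frac{9}{5} = - \frac{21}{5}$)
$B = 1$ ($B = \sqrt{3 - 2} = \sqrt{1} = 1$)
$h{\left(o,S \right)} = 1$
$3 \cdot 20 + R{\left(-2 \right)} h{\left(5,-11 \right)} = 3 \cdot 20 - \frac{21}{5} = 60 - \frac{21}{5} = \frac{279}{5}$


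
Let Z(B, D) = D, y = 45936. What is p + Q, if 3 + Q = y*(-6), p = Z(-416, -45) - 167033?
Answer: -442697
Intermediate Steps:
p = -167078 (p = -45 - 167033 = -167078)
Q = -275619 (Q = -3 + 45936*(-6) = -3 - 275616 = -275619)
p + Q = -167078 - 275619 = -442697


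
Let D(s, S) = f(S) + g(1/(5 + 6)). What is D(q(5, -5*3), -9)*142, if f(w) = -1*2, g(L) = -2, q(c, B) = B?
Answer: -568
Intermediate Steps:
f(w) = -2
D(s, S) = -4 (D(s, S) = -2 - 2 = -4)
D(q(5, -5*3), -9)*142 = -4*142 = -568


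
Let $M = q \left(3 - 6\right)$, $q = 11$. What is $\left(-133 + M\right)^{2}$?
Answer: $27556$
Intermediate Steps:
$M = -33$ ($M = 11 \left(3 - 6\right) = 11 \left(-3\right) = -33$)
$\left(-133 + M\right)^{2} = \left(-133 - 33\right)^{2} = \left(-166\right)^{2} = 27556$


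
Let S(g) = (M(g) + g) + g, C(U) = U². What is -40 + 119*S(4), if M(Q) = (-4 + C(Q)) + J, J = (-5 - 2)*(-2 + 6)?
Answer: -992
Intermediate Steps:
J = -28 (J = -7*4 = -28)
M(Q) = -32 + Q² (M(Q) = (-4 + Q²) - 28 = -32 + Q²)
S(g) = -32 + g² + 2*g (S(g) = ((-32 + g²) + g) + g = (-32 + g + g²) + g = -32 + g² + 2*g)
-40 + 119*S(4) = -40 + 119*(-32 + 4² + 2*4) = -40 + 119*(-32 + 16 + 8) = -40 + 119*(-8) = -40 - 952 = -992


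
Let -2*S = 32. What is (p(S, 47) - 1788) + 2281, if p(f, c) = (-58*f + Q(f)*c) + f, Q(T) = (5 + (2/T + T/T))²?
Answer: 193743/64 ≈ 3027.2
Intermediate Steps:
S = -16 (S = -½*32 = -16)
Q(T) = (6 + 2/T)² (Q(T) = (5 + (2/T + 1))² = (5 + (1 + 2/T))² = (6 + 2/T)²)
p(f, c) = -57*f + 4*c*(1 + 3*f)²/f² (p(f, c) = (-58*f + (4*(1 + 3*f)²/f²)*c) + f = (-58*f + 4*c*(1 + 3*f)²/f²) + f = -57*f + 4*c*(1 + 3*f)²/f²)
(p(S, 47) - 1788) + 2281 = ((-57*(-16) + 4*47*(1 + 3*(-16))²/(-16)²) - 1788) + 2281 = ((912 + 4*47*(1/256)*(1 - 48)²) - 1788) + 2281 = ((912 + 4*47*(1/256)*(-47)²) - 1788) + 2281 = ((912 + 4*47*(1/256)*2209) - 1788) + 2281 = ((912 + 103823/64) - 1788) + 2281 = (162191/64 - 1788) + 2281 = 47759/64 + 2281 = 193743/64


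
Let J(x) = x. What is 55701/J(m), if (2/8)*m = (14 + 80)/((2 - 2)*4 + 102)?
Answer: 2840751/188 ≈ 15110.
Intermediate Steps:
m = 188/51 (m = 4*((14 + 80)/((2 - 2)*4 + 102)) = 4*(94/(0*4 + 102)) = 4*(94/(0 + 102)) = 4*(94/102) = 4*(94*(1/102)) = 4*(47/51) = 188/51 ≈ 3.6863)
55701/J(m) = 55701/(188/51) = 55701*(51/188) = 2840751/188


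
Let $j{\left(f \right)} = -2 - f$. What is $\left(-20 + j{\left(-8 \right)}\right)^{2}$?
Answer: $196$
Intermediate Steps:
$\left(-20 + j{\left(-8 \right)}\right)^{2} = \left(-20 - -6\right)^{2} = \left(-20 + \left(-2 + 8\right)\right)^{2} = \left(-20 + 6\right)^{2} = \left(-14\right)^{2} = 196$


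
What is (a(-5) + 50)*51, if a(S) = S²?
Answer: 3825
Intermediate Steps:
(a(-5) + 50)*51 = ((-5)² + 50)*51 = (25 + 50)*51 = 75*51 = 3825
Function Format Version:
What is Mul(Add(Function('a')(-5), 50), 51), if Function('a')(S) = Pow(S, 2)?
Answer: 3825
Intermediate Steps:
Mul(Add(Function('a')(-5), 50), 51) = Mul(Add(Pow(-5, 2), 50), 51) = Mul(Add(25, 50), 51) = Mul(75, 51) = 3825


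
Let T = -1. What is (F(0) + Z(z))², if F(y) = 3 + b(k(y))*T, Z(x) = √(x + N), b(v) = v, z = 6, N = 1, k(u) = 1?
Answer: (2 + √7)² ≈ 21.583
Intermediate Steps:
Z(x) = √(1 + x) (Z(x) = √(x + 1) = √(1 + x))
F(y) = 2 (F(y) = 3 + 1*(-1) = 3 - 1 = 2)
(F(0) + Z(z))² = (2 + √(1 + 6))² = (2 + √7)²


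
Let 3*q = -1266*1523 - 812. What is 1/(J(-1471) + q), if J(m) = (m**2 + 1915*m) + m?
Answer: -3/3892715 ≈ -7.7067e-7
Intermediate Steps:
J(m) = m**2 + 1916*m
q = -1928930/3 (q = (-1266*1523 - 812)/3 = (-1928118 - 812)/3 = (1/3)*(-1928930) = -1928930/3 ≈ -6.4298e+5)
1/(J(-1471) + q) = 1/(-1471*(1916 - 1471) - 1928930/3) = 1/(-1471*445 - 1928930/3) = 1/(-654595 - 1928930/3) = 1/(-3892715/3) = -3/3892715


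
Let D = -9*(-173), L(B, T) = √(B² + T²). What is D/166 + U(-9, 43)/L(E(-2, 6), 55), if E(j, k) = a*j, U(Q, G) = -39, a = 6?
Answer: 1557/166 - 39*√3169/3169 ≈ 8.6867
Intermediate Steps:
E(j, k) = 6*j
D = 1557
D/166 + U(-9, 43)/L(E(-2, 6), 55) = 1557/166 - 39/√((6*(-2))² + 55²) = 1557*(1/166) - 39/√((-12)² + 3025) = 1557/166 - 39/√(144 + 3025) = 1557/166 - 39*√3169/3169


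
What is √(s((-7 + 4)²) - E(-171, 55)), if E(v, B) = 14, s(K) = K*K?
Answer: √67 ≈ 8.1853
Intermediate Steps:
s(K) = K²
√(s((-7 + 4)²) - E(-171, 55)) = √(((-7 + 4)²)² - 1*14) = √(((-3)²)² - 14) = √(9² - 14) = √(81 - 14) = √67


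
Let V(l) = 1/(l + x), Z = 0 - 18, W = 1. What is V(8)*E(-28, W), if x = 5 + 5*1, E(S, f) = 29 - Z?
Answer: 47/18 ≈ 2.6111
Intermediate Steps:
Z = -18
E(S, f) = 47 (E(S, f) = 29 - 1*(-18) = 29 + 18 = 47)
x = 10 (x = 5 + 5 = 10)
V(l) = 1/(10 + l) (V(l) = 1/(l + 10) = 1/(10 + l))
V(8)*E(-28, W) = 47/(10 + 8) = 47/18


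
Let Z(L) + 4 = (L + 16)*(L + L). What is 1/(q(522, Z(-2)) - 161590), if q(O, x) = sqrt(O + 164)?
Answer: -80795/13055663707 - 7*sqrt(14)/26111327414 ≈ -6.1895e-6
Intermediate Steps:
Z(L) = -4 + 2*L*(16 + L) (Z(L) = -4 + (L + 16)*(L + L) = -4 + (16 + L)*(2*L) = -4 + 2*L*(16 + L))
q(O, x) = sqrt(164 + O)
1/(q(522, Z(-2)) - 161590) = 1/(sqrt(164 + 522) - 161590) = 1/(sqrt(686) - 161590) = 1/(7*sqrt(14) - 161590) = 1/(-161590 + 7*sqrt(14))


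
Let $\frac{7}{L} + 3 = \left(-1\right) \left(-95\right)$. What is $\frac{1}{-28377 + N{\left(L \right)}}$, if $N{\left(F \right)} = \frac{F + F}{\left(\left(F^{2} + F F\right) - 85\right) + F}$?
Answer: $- \frac{359349}{10197247217} \approx -3.524 \cdot 10^{-5}$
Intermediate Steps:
$L = \frac{7}{92}$ ($L = \frac{7}{-3 - -95} = \frac{7}{-3 + 95} = \frac{7}{92} \approx 0.076087$)
$N{\left(F \right)} = \frac{2 F}{-85 + F + 2 F^{2}}$ ($N{\left(F \right)} = \frac{2 F}{\left(\left(F^{2} + F^{2}\right) - 85\right) + F} = \frac{2 F}{\left(2 F^{2} - 85\right) + F} = \frac{2 F}{\left(-85 + 2 F^{2}\right) + F} = \frac{2 F}{-85 + F + 2 F^{2}}$)
$\frac{1}{-28377 + N{\left(L \right)}} = \frac{1}{-28377 + 2 \cdot \frac{7}{92} \frac{1}{-85 + \frac{7}{92} + 2 \left(\frac{7}{92}\right)^{2}}} = \frac{1}{-28377 + 2 \cdot \frac{7}{92} \frac{1}{-85 + \frac{7}{92} + 2 \cdot \frac{49}{8464}}} = \frac{1}{-28377 + 2 \cdot \frac{7}{92} \frac{1}{-85 + \frac{7}{92} + \frac{49}{4232}}} = \frac{1}{-28377 + 2 \cdot \frac{7}{92} \frac{1}{- \frac{359349}{4232}}} = \frac{1}{-28377 + 2 \cdot \frac{7}{92} \left(- \frac{4232}{359349}\right)} = \frac{1}{-28377 - \frac{644}{359349}} = \frac{1}{- \frac{10197247217}{359349}} = - \frac{359349}{10197247217}$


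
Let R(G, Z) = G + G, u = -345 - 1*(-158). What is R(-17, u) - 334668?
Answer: -334702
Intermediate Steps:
u = -187 (u = -345 + 158 = -187)
R(G, Z) = 2*G
R(-17, u) - 334668 = 2*(-17) - 334668 = -34 - 334668 = -334702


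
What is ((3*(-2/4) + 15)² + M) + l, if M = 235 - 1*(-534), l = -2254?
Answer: -5211/4 ≈ -1302.8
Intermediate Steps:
M = 769 (M = 235 + 534 = 769)
((3*(-2/4) + 15)² + M) + l = ((3*(-2/4) + 15)² + 769) - 2254 = ((3*(-2*¼) + 15)² + 769) - 2254 = ((3*(-½) + 15)² + 769) - 2254 = ((-3/2 + 15)² + 769) - 2254 = ((27/2)² + 769) - 2254 = (729/4 + 769) - 2254 = 3805/4 - 2254 = -5211/4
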